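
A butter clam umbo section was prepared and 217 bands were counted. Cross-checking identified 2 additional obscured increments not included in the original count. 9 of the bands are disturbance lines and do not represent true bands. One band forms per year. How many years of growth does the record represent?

True band count = 217 − 9 + 2 = 210.
One band per year makes the duration 210 years.

210 years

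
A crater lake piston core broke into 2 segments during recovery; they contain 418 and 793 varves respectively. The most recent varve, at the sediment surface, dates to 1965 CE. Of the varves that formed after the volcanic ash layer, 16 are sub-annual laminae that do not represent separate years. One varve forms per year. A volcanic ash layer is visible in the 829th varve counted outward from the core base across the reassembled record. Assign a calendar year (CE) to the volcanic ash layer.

Total varves = 418 + 793 = 1211.
The volcanic ash layer sits at varve 829 from the core base, so 1211 − 829 = 382 varves formed after it.
Removing the 16 false varves leaves 382 − 16 = 366 true varves beyond the volcanic ash layer.
1965 − 366 = 1599 CE.

1599 CE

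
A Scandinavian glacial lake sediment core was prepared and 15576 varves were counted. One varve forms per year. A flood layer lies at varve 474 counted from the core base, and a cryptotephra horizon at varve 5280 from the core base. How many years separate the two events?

The two markers are separated by 5280 − 474 = 4806 varves.
That is 4806 years at one varve per year.

4806 years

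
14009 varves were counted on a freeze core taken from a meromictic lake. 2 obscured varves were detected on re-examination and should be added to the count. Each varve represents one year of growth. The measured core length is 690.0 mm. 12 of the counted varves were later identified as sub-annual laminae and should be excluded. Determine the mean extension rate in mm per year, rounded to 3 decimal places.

Adjusted count: 14009 − 12 + 2 = 13999 varves.
Mean rate = 690.0 mm / 13999 years ≈ 0.049 mm per year.

0.049 mm per year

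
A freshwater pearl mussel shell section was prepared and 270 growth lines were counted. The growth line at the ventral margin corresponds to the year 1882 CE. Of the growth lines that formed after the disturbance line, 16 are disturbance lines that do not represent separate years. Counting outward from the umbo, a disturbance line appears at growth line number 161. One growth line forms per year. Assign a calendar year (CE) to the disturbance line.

1789 CE

The disturbance line sits at growth line 161 from the umbo, so 270 − 161 = 109 growth lines formed after it.
Excluding 16 false growth lines: 109 − 16 = 93.
1882 − 93 = 1789 CE.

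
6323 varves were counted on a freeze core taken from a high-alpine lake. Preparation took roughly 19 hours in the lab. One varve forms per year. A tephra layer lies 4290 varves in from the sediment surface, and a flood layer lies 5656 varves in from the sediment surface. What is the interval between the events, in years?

The two markers are separated by 5656 − 4290 = 1366 varves.
At one varve per year, 1366 years elapsed between them.

1366 years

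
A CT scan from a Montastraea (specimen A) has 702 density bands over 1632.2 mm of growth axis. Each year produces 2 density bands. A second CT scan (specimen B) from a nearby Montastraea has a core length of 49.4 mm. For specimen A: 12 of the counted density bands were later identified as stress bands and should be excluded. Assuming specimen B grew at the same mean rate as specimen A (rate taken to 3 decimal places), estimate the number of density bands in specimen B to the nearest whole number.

21 density bands

Specimen A: after corrections the count is 702 − 12 = 690 density bands.
Specimen A: dividing by 2 density bands per year: 690 / 2 = 345 years.
A: 1632.2 mm over 345 years gives 1632.2 / 345 ≈ 4.731 mm/year.
Specimen B: 49.4 mm / 4.731 mm per year = 10.44 years; at 2 density bands per year that is 10.44 × 2 ≈ 21 density bands.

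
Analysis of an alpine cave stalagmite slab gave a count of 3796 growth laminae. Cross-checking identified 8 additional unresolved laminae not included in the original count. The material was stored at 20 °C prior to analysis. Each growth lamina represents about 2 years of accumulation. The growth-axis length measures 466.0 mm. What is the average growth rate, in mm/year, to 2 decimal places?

0.06 mm/year

Adjusted count: 3796 + 8 = 3804 growth laminae.
Multiplying by 2 years per growth lamina: 3804 × 2 = 7608 years.
Mean rate = 466.0 mm / 7608 years ≈ 0.06 mm/year.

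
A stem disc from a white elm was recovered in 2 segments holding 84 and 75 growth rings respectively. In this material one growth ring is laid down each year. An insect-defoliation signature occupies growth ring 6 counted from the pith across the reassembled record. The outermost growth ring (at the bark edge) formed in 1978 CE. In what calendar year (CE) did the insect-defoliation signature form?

1825 CE

Total growth rings = 84 + 75 = 159.
159 − 6 = 153 growth rings lie beyond the insect-defoliation signature toward the bark edge.
Counting back 153 years from 1978 CE places the insect-defoliation signature in 1978 − 153 = 1825 CE.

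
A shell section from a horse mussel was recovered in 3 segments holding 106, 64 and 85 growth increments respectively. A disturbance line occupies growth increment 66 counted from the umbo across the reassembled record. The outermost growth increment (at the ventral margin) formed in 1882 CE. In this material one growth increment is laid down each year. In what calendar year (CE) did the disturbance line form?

1693 CE

Total growth increments = 106 + 64 + 85 = 255.
255 − 66 = 189 growth increments lie beyond the disturbance line toward the ventral margin.
The growth increment at the ventral margin is 1882 CE, so the disturbance line dates to 1882 − 189 = 1693 CE.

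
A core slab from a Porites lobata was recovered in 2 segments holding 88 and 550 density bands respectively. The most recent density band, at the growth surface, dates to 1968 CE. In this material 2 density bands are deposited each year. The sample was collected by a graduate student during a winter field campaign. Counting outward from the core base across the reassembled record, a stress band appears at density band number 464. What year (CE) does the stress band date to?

Total density bands = 88 + 550 = 638.
The stress band sits at density band 464 from the core base, so 638 − 464 = 174 density bands formed after it.
With 2 density bands per year, 174 / 2 = 87 years.
1968 − 87 = 1881 CE.

1881 CE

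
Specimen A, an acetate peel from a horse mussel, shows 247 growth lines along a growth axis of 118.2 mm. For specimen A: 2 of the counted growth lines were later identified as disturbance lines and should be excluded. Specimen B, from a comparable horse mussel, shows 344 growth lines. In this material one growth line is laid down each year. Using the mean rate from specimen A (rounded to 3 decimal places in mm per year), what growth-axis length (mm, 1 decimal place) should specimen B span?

Specimen A: true growth line count = 247 − 2 = 245.
A: 118.2 mm over 245 years gives 118.2 / 245 ≈ 0.482 mm per year.
For B, 0.482 mm/year × 344 years = 165.8 mm.

165.8 mm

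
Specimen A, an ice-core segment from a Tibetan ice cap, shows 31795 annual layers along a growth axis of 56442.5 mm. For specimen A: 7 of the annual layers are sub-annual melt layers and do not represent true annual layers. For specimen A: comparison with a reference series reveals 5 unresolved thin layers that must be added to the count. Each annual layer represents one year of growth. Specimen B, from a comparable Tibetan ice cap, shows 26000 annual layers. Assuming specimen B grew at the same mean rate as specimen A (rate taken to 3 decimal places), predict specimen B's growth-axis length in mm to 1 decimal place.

Specimen A: adjusted count: 31795 − 7 + 5 = 31793 annual layers.
A: Mean rate = 56442.5 mm / 31793 years ≈ 1.775 mm/yr.
Length of B = 1.775 × 26000 = 46150.0 mm.

46150.0 mm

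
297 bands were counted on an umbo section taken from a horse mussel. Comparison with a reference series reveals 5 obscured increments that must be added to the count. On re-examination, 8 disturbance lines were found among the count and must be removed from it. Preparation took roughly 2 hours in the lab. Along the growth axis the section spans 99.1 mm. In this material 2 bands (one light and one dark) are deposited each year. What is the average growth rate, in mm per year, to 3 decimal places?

0.674 mm per year

Correcting the raw count gives 297 − 8 + 5 = 294 true bands.
With 2 bands per year, 294 / 2 = 147 years.
Mean rate = 99.1 mm / 147 years ≈ 0.674 mm per year.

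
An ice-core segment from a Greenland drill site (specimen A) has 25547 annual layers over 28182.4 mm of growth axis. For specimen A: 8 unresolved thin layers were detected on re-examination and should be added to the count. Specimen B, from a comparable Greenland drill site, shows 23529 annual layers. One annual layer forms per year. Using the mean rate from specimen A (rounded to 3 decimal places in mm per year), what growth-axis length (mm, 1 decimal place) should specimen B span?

25952.5 mm

Specimen A: correcting the raw count gives 25547 + 8 = 25555 true annual layers.
A: Mean rate = 28182.4 mm / 25555 years ≈ 1.103 mm/yr.
B's length ≈ 1.103 × 23529 = 25952.5 mm.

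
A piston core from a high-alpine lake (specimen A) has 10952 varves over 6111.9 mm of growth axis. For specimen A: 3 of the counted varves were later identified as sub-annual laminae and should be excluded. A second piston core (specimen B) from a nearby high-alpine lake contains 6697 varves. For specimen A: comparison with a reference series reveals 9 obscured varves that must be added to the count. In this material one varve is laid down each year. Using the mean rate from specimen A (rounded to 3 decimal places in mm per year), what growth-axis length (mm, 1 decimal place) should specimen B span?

Specimen A: true varve count = 10952 − 3 + 9 = 10958.
A: Extension rate ≈ 6111.9 / 10958 = 0.558 mm/yr.
B's length ≈ 0.558 × 6697 = 3736.9 mm.

3736.9 mm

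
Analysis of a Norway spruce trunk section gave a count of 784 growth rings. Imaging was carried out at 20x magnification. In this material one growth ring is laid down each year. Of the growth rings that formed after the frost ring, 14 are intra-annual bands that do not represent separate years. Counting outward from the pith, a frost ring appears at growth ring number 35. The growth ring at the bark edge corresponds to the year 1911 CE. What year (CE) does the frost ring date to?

1176 CE

Between growth ring 35 and the bark edge there are 784 − 35 = 749 growth rings.
Excluding 14 false growth rings: 749 − 14 = 735.
1911 − 735 = 1176 CE.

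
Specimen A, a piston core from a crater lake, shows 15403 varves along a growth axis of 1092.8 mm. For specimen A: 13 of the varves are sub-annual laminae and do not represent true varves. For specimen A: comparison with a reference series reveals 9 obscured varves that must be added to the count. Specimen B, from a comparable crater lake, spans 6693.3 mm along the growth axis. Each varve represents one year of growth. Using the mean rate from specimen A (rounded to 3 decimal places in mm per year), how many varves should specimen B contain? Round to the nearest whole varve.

Specimen A: true varve count = 15403 − 13 + 9 = 15399.
A: Mean rate = 1092.8 mm / 15399 years ≈ 0.071 mm/year.
For B, 6693.3 / 0.071 = 94271.83 years ≈ 94272 varves.

94272 varves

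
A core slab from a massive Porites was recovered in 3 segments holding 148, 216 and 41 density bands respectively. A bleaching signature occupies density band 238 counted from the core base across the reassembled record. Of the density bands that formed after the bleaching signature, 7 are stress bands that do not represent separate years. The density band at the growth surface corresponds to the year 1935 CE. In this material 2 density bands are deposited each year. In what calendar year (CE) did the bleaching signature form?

1855 CE

Total density bands = 148 + 216 + 41 = 405.
The bleaching signature sits at density band 238 from the core base, so 405 − 238 = 167 density bands formed after it.
167 − 7 false = 160 true density bands after the bleaching signature.
With 2 density bands per year, 160 / 2 = 80 years.
The density band at the growth surface is 1935 CE, so the bleaching signature dates to 1935 − 80 = 1855 CE.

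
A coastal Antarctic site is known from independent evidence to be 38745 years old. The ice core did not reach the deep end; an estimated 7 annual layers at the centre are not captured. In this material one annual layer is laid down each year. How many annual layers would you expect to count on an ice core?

One annual layer per year gives 38745 annual layers over 38745 years.
Subtracting the 7 annual layers not captured gives 38745 − 7 = 38738 annual layers in the record.

38738 annual layers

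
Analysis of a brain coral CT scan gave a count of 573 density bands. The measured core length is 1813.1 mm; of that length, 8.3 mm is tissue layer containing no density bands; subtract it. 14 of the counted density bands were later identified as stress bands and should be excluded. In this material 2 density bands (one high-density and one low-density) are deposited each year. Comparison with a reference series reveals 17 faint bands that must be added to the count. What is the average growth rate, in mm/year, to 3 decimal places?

6.267 mm/year

Correcting the raw count gives 573 − 14 + 17 = 576 true density bands.
Dividing by 2 density bands per year: 576 / 2 = 288 years.
Net length = 1813.1 − 8.3 = 1804.8 mm.
Mean rate = 1804.8 mm / 288 years ≈ 6.267 mm/year.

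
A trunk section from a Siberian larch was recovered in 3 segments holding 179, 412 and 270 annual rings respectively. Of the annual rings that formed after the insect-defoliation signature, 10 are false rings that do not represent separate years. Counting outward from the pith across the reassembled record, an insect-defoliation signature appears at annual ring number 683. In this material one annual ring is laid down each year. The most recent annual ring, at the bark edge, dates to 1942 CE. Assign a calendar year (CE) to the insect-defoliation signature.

1774 CE

Total annual rings = 179 + 412 + 270 = 861.
Between annual ring 683 and the bark edge there are 861 − 683 = 178 annual rings.
178 − 10 false = 168 true annual rings after the insect-defoliation signature.
Counting back 168 years from 1942 CE places the insect-defoliation signature in 1942 − 168 = 1774 CE.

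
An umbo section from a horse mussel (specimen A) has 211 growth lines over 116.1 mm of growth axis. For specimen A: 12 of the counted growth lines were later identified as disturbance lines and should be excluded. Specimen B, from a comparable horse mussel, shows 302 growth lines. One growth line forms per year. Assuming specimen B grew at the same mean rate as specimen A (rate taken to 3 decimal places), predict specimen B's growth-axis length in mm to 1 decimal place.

Specimen A: after corrections the count is 211 − 12 = 199 growth lines.
A: 116.1 mm over 199 years gives 116.1 / 199 ≈ 0.583 mm/yr.
Length of B = 0.583 × 302 = 176.1 mm.

176.1 mm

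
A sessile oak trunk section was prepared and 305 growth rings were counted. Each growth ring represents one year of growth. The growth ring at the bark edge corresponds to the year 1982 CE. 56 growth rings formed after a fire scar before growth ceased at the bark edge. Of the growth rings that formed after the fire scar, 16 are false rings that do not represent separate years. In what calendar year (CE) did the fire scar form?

1942 CE

56 growth rings formed after the fire scar.
Removing the 16 false growth rings leaves 56 − 16 = 40 true growth rings beyond the fire scar.
The growth ring at the bark edge is 1982 CE, so the fire scar dates to 1982 − 40 = 1942 CE.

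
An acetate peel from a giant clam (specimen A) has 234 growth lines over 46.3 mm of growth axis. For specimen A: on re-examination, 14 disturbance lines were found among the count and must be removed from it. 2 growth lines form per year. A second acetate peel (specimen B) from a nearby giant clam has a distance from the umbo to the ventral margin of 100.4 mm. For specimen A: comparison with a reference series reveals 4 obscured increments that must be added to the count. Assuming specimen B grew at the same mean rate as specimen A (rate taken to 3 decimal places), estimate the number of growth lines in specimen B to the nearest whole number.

Specimen A: after corrections the count is 234 − 14 + 4 = 224 growth lines.
Specimen A: with 2 growth lines per year, 224 / 2 = 112 years.
A: Extension rate ≈ 46.3 / 112 = 0.413 mm per year.
For B, 100.4 / 0.413 = 243.10 years; at 2 growth lines per year that is 243.10 × 2 ≈ 486 growth lines.

486 growth lines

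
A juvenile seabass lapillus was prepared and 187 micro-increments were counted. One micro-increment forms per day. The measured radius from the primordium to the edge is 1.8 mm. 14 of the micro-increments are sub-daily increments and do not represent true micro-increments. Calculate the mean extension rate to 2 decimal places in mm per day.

0.01 mm per day

After corrections the count is 187 − 14 = 173 micro-increments.
Extension rate ≈ 1.8 / 173 = 0.01 mm per day.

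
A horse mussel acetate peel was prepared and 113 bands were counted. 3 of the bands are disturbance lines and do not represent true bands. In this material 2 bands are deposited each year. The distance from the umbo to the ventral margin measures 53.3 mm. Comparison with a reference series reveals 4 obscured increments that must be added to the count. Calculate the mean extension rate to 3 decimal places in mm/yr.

0.935 mm/yr

True band count = 113 − 3 + 4 = 114.
114 bands at 2 per year is 114 / 2 = 57 years.
Extension rate ≈ 53.3 / 57 = 0.935 mm/yr.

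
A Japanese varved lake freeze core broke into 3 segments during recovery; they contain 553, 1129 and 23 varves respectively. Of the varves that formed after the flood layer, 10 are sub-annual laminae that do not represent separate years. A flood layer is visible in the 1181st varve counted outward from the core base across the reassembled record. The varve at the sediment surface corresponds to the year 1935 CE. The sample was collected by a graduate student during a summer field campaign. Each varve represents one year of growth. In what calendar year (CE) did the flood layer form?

Total varves = 553 + 1129 + 23 = 1705.
1705 − 1181 = 524 varves lie beyond the flood layer toward the sediment surface.
Excluding 10 false varves: 524 − 10 = 514.
The varve at the sediment surface is 1935 CE, so the flood layer dates to 1935 − 514 = 1421 CE.

1421 CE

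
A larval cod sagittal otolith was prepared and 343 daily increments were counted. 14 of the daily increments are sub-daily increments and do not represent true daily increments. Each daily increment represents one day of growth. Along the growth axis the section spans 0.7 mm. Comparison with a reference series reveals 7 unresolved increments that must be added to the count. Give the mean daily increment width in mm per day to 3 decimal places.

0.002 mm per day

After corrections the count is 343 − 14 + 7 = 336 daily increments.
Mean rate = 0.7 mm / 336 days ≈ 0.002 mm per day.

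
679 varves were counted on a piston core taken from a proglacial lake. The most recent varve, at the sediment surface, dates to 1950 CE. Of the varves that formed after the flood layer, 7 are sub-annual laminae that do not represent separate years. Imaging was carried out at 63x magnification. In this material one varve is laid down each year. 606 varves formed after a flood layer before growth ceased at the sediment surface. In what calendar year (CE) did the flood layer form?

1351 CE

606 varves post-date the flood layer.
Excluding 7 false varves: 606 − 7 = 599.
1950 − 599 = 1351 CE.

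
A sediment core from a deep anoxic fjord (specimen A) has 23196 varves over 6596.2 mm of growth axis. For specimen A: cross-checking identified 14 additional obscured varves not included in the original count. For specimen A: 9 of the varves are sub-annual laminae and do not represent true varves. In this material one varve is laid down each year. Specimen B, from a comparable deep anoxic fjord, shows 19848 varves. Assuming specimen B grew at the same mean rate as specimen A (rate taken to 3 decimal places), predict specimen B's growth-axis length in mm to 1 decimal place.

Specimen A: adjusted count: 23196 − 9 + 14 = 23201 varves.
A: 6596.2 mm over 23201 years gives 6596.2 / 23201 ≈ 0.284 mm/year.
For B, 0.284 mm/year × 19848 years = 5636.8 mm.

5636.8 mm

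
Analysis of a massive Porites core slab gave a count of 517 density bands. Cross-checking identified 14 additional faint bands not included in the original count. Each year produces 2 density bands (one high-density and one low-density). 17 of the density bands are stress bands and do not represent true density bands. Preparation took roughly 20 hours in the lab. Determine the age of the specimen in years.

After corrections the count is 517 − 17 + 14 = 514 density bands.
With 2 density bands per year, 514 / 2 = 257 years.

257 years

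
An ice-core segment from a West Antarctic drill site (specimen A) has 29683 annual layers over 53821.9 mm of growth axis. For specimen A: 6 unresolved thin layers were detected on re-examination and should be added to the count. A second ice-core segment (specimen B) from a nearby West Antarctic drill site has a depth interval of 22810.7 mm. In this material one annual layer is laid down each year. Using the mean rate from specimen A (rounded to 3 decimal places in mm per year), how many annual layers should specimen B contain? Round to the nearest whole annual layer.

Specimen A: true annual layer count = 29683 + 6 = 29689.
A: Mean rate = 53821.9 mm / 29689 years ≈ 1.813 mm/year.
B spans 22810.7 / 1.813 = 12581.74 years ≈ 12582 annual layers.

12582 annual layers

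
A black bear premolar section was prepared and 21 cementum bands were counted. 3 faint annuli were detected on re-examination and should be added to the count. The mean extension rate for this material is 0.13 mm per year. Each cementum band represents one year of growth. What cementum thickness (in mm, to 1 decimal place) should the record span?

True cementum band count = 21 + 3 = 24.
Predicted length = 0.13 mm/year × 24 years = 3.1 mm.

3.1 mm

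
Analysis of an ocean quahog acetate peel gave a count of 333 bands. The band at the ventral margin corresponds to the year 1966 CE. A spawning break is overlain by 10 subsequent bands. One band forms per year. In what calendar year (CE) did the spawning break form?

1956 CE

There are 10 bands younger than the spawning break.
The band at the ventral margin is 1966 CE, so the spawning break dates to 1966 − 10 = 1956 CE.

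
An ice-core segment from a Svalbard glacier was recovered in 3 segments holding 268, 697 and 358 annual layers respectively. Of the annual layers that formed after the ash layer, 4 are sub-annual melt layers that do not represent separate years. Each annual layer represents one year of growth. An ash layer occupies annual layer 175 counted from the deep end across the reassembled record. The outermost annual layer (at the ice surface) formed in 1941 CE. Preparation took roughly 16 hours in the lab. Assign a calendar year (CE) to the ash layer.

Total annual layers = 268 + 697 + 358 = 1323.
Between annual layer 175 and the ice surface there are 1323 − 175 = 1148 annual layers.
Removing the 4 false annual layers leaves 1148 − 4 = 1144 true annual layers beyond the ash layer.
1941 − 1144 = 797 CE.

797 CE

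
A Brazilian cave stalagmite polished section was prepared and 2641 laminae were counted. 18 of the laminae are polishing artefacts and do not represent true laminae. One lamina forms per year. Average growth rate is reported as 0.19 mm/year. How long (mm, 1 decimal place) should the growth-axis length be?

True lamina count = 2641 − 18 = 2623.
Length ≈ 0.19 × 2623 = 498.4 mm.

498.4 mm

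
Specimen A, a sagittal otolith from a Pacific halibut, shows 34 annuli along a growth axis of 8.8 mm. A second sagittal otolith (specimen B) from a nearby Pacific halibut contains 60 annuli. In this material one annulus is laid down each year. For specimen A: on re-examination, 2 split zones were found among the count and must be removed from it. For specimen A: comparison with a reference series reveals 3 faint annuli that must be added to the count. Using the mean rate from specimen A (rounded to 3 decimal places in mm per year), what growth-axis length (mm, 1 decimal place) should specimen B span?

15.1 mm

Specimen A: after corrections the count is 34 − 2 + 3 = 35 annuli.
A: Mean rate = 8.8 mm / 35 years ≈ 0.251 mm/year.
For B, 0.251 mm/year × 60 years = 15.1 mm.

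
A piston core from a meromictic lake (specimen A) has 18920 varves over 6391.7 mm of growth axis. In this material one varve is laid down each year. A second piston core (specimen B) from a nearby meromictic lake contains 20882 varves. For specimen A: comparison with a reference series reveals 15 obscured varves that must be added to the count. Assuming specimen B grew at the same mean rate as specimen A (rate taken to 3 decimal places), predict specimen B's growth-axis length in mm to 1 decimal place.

7058.1 mm

Specimen A: after corrections the count is 18920 + 15 = 18935 varves.
A: Mean rate = 6391.7 mm / 18935 years ≈ 0.338 mm/yr.
Length of B = 0.338 × 20882 = 7058.1 mm.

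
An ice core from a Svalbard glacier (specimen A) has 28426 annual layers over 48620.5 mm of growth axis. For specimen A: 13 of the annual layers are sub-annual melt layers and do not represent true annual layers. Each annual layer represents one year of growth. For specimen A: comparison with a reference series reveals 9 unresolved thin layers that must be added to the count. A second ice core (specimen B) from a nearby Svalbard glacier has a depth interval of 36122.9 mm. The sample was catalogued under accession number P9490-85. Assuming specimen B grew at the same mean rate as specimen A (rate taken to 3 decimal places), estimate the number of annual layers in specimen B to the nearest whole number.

21112 annual layers

Specimen A: adjusted count: 28426 − 13 + 9 = 28422 annual layers.
A: Mean rate = 48620.5 mm / 28422 years ≈ 1.711 mm/yr.
Specimen B: 36122.9 mm / 1.711 mm per year = 21112.16 years ≈ 21112 annual layers.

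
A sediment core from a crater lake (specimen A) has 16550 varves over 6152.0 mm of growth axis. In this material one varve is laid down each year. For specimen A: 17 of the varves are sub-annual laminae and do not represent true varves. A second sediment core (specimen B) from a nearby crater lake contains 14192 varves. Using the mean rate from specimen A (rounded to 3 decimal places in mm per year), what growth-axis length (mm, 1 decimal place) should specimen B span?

Specimen A: after corrections the count is 16550 − 17 = 16533 varves.
A: 6152.0 mm over 16533 years gives 6152.0 / 16533 ≈ 0.372 mm/year.
Length of B = 0.372 × 14192 = 5279.4 mm.

5279.4 mm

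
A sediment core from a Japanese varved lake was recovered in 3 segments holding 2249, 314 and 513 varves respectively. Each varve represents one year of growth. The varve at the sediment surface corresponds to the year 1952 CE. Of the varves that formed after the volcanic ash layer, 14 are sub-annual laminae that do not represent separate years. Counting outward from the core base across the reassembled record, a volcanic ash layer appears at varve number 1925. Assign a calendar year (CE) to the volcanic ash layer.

Total varves = 2249 + 314 + 513 = 3076.
Between varve 1925 and the sediment surface there are 3076 − 1925 = 1151 varves.
1151 − 14 false = 1137 true varves after the volcanic ash layer.
The varve at the sediment surface is 1952 CE, so the volcanic ash layer dates to 1952 − 1137 = 815 CE.

815 CE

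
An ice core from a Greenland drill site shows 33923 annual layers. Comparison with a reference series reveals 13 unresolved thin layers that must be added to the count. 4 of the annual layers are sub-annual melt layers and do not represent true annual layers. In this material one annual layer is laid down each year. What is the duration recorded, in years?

Correcting the raw count gives 33923 − 4 + 13 = 33932 true annual layers.
One annual layer per year makes the duration 33932 years.

33932 years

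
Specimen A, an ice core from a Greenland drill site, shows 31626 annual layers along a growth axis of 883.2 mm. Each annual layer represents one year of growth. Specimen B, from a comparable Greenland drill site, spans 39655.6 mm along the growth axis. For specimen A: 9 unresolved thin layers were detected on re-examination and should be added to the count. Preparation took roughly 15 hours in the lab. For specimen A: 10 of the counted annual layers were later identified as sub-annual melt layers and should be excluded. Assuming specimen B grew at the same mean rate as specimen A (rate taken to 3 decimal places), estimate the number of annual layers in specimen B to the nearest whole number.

Specimen A: after corrections the count is 31626 − 10 + 9 = 31625 annual layers.
A: 883.2 mm over 31625 years gives 883.2 / 31625 ≈ 0.028 mm per year.
B spans 39655.6 / 0.028 = 1416271.43 years ≈ 1416271 annual layers.

1416271 annual layers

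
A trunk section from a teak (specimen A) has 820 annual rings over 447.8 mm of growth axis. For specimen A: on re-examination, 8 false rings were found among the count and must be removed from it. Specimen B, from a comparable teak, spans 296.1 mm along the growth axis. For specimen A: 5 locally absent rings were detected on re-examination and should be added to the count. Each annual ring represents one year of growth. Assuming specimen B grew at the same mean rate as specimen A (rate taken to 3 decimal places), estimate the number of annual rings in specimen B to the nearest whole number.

540 annual rings

Specimen A: correcting the raw count gives 820 − 8 + 5 = 817 true annual rings.
A: Extension rate ≈ 447.8 / 817 = 0.548 mm per year.
Specimen B: 296.1 mm / 0.548 mm per year = 540.33 years ≈ 540 annual rings.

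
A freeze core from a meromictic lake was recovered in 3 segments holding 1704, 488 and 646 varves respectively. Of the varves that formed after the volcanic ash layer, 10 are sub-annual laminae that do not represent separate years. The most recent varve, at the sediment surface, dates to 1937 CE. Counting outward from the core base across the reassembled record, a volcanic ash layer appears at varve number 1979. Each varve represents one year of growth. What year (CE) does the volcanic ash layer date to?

1088 CE

Total varves = 1704 + 488 + 646 = 2838.
2838 − 1979 = 859 varves lie beyond the volcanic ash layer toward the sediment surface.
859 − 10 false = 849 true varves after the volcanic ash layer.
Counting back 849 years from 1937 CE places the volcanic ash layer in 1937 − 849 = 1088 CE.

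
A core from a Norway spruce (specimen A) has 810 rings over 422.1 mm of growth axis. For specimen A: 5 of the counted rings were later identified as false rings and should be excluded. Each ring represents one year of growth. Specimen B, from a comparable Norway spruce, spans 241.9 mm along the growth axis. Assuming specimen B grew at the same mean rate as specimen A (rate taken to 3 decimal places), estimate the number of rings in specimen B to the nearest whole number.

Specimen A: after corrections the count is 810 − 5 = 805 rings.
A: 422.1 mm over 805 years gives 422.1 / 805 ≈ 0.524 mm per year.
Specimen B: 241.9 mm / 0.524 mm per year = 461.64 years ≈ 462 rings.

462 rings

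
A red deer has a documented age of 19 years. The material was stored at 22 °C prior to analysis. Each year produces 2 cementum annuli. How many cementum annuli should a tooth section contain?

With 2 cementum annuli per year, 19 years would produce 19 × 2 = 38 cementum annuli.
So 38 cementum annuli should be present.

38 cementum annuli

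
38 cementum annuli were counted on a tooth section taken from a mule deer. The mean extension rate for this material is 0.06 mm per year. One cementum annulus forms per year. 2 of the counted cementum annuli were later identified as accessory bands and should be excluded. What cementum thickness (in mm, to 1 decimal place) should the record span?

2.2 mm

Correcting the raw count gives 38 − 2 = 36 true cementum annuli.
36 years at 0.06 mm/year gives 0.06 × 36 = 2.2 mm.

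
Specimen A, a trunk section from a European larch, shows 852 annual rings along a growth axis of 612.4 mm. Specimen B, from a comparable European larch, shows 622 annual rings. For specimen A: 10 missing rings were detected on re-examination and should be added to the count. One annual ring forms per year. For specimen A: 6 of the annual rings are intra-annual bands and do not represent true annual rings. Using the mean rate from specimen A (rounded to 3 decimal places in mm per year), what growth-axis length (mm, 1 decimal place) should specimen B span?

444.7 mm

Specimen A: after corrections the count is 852 − 6 + 10 = 856 annual rings.
A: Mean rate = 612.4 mm / 856 years ≈ 0.715 mm/year.
B's length ≈ 0.715 × 622 = 444.7 mm.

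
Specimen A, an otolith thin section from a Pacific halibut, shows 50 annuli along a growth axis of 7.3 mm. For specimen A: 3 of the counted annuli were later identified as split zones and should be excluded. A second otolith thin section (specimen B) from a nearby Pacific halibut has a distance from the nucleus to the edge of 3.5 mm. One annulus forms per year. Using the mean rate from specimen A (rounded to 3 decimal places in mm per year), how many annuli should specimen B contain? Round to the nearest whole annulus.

23 annuli

Specimen A: true annulus count = 50 − 3 = 47.
A: Mean rate = 7.3 mm / 47 years ≈ 0.155 mm/year.
For B, 3.5 / 0.155 = 22.58 years ≈ 23 annuli.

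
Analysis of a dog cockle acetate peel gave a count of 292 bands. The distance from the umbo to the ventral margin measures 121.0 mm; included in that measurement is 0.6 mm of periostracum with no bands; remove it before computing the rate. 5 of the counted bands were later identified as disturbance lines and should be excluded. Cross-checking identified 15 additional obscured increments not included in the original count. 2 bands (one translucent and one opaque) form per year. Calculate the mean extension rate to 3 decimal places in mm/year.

0.797 mm/year

Adjusted count: 292 − 5 + 15 = 302 bands.
Dividing by 2 bands per year: 302 / 2 = 151 years.
Net length = 121.0 − 0.6 = 120.4 mm.
Extension rate ≈ 120.4 / 151 = 0.797 mm/year.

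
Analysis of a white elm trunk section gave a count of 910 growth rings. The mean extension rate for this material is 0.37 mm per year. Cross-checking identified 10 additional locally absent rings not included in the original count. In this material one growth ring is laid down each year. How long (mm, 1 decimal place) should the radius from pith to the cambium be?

Adjusted count: 910 + 10 = 920 growth rings.
Length ≈ 0.37 × 920 = 340.4 mm.

340.4 mm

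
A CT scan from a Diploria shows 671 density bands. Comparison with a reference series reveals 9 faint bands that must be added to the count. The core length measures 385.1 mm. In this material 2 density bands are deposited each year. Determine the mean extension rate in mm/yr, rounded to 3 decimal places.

Adjusted count: 671 + 9 = 680 density bands.
With 2 density bands per year, 680 / 2 = 340 years.
Extension rate ≈ 385.1 / 340 = 1.133 mm/yr.

1.133 mm/yr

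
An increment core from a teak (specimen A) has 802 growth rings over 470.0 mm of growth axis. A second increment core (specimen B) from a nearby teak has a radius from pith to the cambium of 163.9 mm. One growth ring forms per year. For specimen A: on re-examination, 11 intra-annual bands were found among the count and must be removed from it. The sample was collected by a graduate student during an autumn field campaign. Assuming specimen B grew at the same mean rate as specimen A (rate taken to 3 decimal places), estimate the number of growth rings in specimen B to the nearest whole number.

276 growth rings

Specimen A: correcting the raw count gives 802 − 11 = 791 true growth rings.
A: Mean rate = 470.0 mm / 791 years ≈ 0.594 mm/year.
For B, 163.9 / 0.594 = 275.93 years ≈ 276 growth rings.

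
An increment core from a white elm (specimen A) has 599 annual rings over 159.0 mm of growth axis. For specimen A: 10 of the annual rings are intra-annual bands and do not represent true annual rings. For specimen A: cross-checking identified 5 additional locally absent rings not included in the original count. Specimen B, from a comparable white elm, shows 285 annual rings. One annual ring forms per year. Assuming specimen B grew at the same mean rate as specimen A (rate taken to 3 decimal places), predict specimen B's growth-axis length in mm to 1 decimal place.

Specimen A: adjusted count: 599 − 10 + 5 = 594 annual rings.
A: Mean rate = 159.0 mm / 594 years ≈ 0.268 mm per year.
Length of B = 0.268 × 285 = 76.4 mm.

76.4 mm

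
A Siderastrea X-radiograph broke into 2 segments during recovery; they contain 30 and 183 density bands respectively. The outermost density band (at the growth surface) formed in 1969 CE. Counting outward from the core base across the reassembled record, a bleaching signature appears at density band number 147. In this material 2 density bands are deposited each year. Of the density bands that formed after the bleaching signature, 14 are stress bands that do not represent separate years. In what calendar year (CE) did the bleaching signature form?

Total density bands = 30 + 183 = 213.
213 − 147 = 66 density bands lie beyond the bleaching signature toward the growth surface.
Excluding 14 false density bands: 66 − 14 = 52.
52 density bands at 2 per year is 52 / 2 = 26 years.
The density band at the growth surface is 1969 CE, so the bleaching signature dates to 1969 − 26 = 1943 CE.

1943 CE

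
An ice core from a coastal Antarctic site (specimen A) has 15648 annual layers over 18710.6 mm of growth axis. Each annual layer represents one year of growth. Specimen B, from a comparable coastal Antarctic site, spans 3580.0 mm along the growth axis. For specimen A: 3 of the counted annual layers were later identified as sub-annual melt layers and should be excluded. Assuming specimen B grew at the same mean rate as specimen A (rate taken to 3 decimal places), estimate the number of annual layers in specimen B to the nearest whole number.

2993 annual layers

Specimen A: after corrections the count is 15648 − 3 = 15645 annual layers.
A: Mean rate = 18710.6 mm / 15645 years ≈ 1.196 mm/year.
Specimen B: 3580.0 mm / 1.196 mm per year = 2993.31 years ≈ 2993 annual layers.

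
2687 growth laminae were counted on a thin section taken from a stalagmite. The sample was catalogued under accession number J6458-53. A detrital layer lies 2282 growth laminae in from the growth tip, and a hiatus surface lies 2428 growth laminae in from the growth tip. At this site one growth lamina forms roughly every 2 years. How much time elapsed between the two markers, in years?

Separation: 2428 − 2282 = 146 growth laminae.
At 2 years per growth lamina, 146 × 2 = 292 years.

292 years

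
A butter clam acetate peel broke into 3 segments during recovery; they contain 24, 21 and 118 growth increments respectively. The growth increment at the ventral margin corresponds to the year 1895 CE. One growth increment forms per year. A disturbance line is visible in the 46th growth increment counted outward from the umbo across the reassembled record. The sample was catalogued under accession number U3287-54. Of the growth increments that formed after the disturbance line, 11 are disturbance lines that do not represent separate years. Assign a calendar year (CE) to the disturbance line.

1789 CE

Total growth increments = 24 + 21 + 118 = 163.
163 − 46 = 117 growth increments lie beyond the disturbance line toward the ventral margin.
117 − 11 false = 106 true growth increments after the disturbance line.
1895 − 106 = 1789 CE.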